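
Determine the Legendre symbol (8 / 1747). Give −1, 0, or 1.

-1

Pull out 2^3: since 1747 ≡ 3 (mod 8), (2/1747) = -1, so (2/1747)^3 = -1.
Reached (1/1747) = 1. Collecting the sign flips along the way, the symbol is -1.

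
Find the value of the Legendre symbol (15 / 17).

1

Euler's criterion: (15/17) ≡ 15^8 (mod 17).
15^2 ≡ 4 (mod 17)
15^4 ≡ 16 (mod 17)
15^8 ≡ 1 (mod 17)
15^8 = 15^(8) ≡ 1 (mod 17).
Result is 1, so (15/17) = 1.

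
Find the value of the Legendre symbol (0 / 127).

Top reduces to 0: gcd > 1, so the symbol is 0.

0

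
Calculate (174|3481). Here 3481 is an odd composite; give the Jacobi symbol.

1

Pull out 2: since 3481 ≡ 1 (mod 8), (2/3481) = +1.
Reciprocity: 87 ≡ 3 and 3481 ≡ 1 (mod 4), so (87/3481) = +(3481/87).
Reduce top mod 87: now compute (1/87).
Reached (1/87) = 1. Collecting the sign flips along the way, the symbol is +1.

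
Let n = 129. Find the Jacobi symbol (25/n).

Reciprocity: 25 ≡ 1 and 129 ≡ 1 (mod 4), so (25/129) = +(129/25).
Reduce top mod 25: now compute (4/25).
Pull out 2^2: since 25 ≡ 1 (mod 8), (2/25) = +1, so (2/25)^2 = +1.
Reached (1/25) = 1. Collecting the sign flips along the way, the symbol is +1.

1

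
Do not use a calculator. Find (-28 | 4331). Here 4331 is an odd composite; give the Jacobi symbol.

-1

First reduce: -28 ≡ 4303 (mod 4331).
Reciprocity: 4303 ≡ 3 and 4331 ≡ 3 (mod 4), so (4303/4331) = −(4331/4303).
Reduce top mod 4303: now compute (28/4303).
Pull out 2^2: since 4303 ≡ 7 (mod 8), (2/4303) = +1, so (2/4303)^2 = +1.
Reciprocity: 7 ≡ 3 and 4303 ≡ 3 (mod 4), so (7/4303) = −(4303/7).
Reduce top mod 7: now compute (5/7).
Reciprocity: 5 ≡ 1 and 7 ≡ 3 (mod 4), so (5/7) = +(7/5).
Reduce top mod 5: now compute (2/5).
Pull out 2: since 5 ≡ 5 (mod 8), (2/5) = -1.
Reached (1/5) = 1. Collecting the sign flips along the way, the symbol is -1.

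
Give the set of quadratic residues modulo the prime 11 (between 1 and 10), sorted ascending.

Square k = 1,…,5 (k and 11−k give the same square):
1²=1, 2²=4, 3²=9, 4²≡5, 5²≡3 (mod 11).
So the quadratic residues mod 11 are {1, 3, 4, 5, 9}.

1,3,4,5,9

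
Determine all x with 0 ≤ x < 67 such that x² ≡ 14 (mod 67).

Since 67 ≡ 3 (mod 4), a square root of 14 is 14^((67+1)/4) = 14^17 mod 67.
Repeated squaring: 14^2≡62, 14^4≡25, 14^8≡22, 14^16≡15 (mod 67).
14^17 = 14^(16+1) ≡ 9 (mod 67).
Check: 9² = 81 ≡ 14 (mod 67). The two roots are 9 and 58.

9, 58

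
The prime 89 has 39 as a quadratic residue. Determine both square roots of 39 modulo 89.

22, 67

89 ≡ 1 (mod 4), so we find a root by search.
Trying successive values, 22² = 484 ≡ 39 (mod 89). The other root is 89 − 22 = 67.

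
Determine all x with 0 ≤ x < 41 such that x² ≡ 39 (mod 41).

41 ≡ 1 (mod 4), so we find a root by search.
Trying successive values, 11² = 121 ≡ 39 (mod 41). The other root is 41 − 11 = 30.

11, 30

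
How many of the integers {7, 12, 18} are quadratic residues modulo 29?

1

(7/29) = +1 → QR.
(12/29) = -1 → non-residue.
(18/29) = -1 → non-residue.
Total quadratic residues among the 3: 1.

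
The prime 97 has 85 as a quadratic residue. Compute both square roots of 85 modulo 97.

97 ≡ 1 (mod 4), so we find a root by search.
Trying successive values, 45² = 2025 ≡ 85 (mod 97). The other root is 97 − 45 = 52.

45, 52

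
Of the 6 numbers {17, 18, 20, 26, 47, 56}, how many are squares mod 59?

3

(17/59) = +1 → QR.
(18/59) = -1 → non-residue.
(20/59) = +1 → QR.
(26/59) = +1 → QR.
(47/59) = -1 → non-residue.
(56/59) = -1 → non-residue.
Total quadratic residues among the 6: 3.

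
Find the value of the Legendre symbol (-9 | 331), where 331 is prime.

First reduce: -9 ≡ 322 (mod 331).
Pull out 2: since 331 ≡ 3 (mod 8), (2/331) = -1.
Reciprocity: 161 ≡ 1 and 331 ≡ 3 (mod 4), so (161/331) = +(331/161).
Reduce top mod 161: now compute (9/161).
Reciprocity: 9 ≡ 1 and 161 ≡ 1 (mod 4), so (9/161) = +(161/9).
Reduce top mod 9: now compute (8/9).
Pull out 2^3: since 9 ≡ 1 (mod 8), (2/9) = +1, so (2/9)^3 = +1.
Reached (1/9) = 1. Collecting the sign flips along the way, the symbol is -1.

-1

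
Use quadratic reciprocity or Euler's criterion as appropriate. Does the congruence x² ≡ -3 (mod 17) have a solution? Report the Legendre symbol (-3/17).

First reduce: -3 ≡ 14 (mod 17).
Pull out 2: since 17 ≡ 1 (mod 8), (2/17) = +1.
Reciprocity: 7 ≡ 3 and 17 ≡ 1 (mod 4), so (7/17) = +(17/7).
Reduce top mod 7: now compute (3/7).
Reciprocity: 3 ≡ 3 and 7 ≡ 3 (mod 4), so (3/7) = −(7/3).
Reduce top mod 3: now compute (1/3).
Reached (1/3) = 1. Collecting the sign flips along the way, the symbol is -1.

-1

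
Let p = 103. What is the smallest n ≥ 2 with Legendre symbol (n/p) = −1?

(2/103) = +1, so 2 is a residue.
(3/103) = −1, so 3 is the smallest positive non-residue mod 103.

3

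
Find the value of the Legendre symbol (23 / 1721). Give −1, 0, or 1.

Reciprocity: 23 ≡ 3 and 1721 ≡ 1 (mod 4), so (23/1721) = +(1721/23).
Reduce top mod 23: now compute (19/23).
Reciprocity: 19 ≡ 3 and 23 ≡ 3 (mod 4), so (19/23) = −(23/19).
Reduce top mod 19: now compute (4/19).
Pull out 2^2: since 19 ≡ 3 (mod 8), (2/19) = -1, so (2/19)^2 = +1.
Reached (1/19) = 1. Collecting the sign flips along the way, the symbol is -1.

-1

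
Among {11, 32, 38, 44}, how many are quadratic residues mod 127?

4

(11/127) = +1 → QR.
(32/127) = +1 → QR.
(38/127) = +1 → QR.
(44/127) = +1 → QR.
Total quadratic residues among the 4: 4.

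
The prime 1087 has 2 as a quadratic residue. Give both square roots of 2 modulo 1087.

33, 1054

Since 1087 ≡ 3 (mod 4), a square root of 2 is 2^((1087+1)/4) = 2^272 mod 1087.
Repeated squaring: 2^2≡4, 2^4≡16, 2^8≡256, 2^16≡316, 2^32≡939, 2^64≡164, 2^128≡808, 2^256≡664 (mod 1087).
2^272 = 2^(256+16) ≡ 33 (mod 1087).
Check: 33² = 1089 ≡ 2 (mod 1087). The two roots are 33 and 1054.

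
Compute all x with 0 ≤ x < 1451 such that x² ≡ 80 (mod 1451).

642, 809

Since 1451 ≡ 3 (mod 4), a square root of 80 is 80^((1451+1)/4) = 80^363 mod 1451.
Repeated squaring: 80^2≡596, 80^4≡1172, 80^8≡938, 80^16≡538, 80^32≡695, 80^64≡1293, 80^128≡297, 80^256≡1149 (mod 1451).
80^363 = 80^(256+64+32+8+2+1) ≡ 809 (mod 1451).
Check: 809² = 654481 ≡ 80 (mod 1451). The two roots are 642 and 809.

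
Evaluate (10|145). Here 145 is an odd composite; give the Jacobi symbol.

Pull out 2: since 145 ≡ 1 (mod 8), (2/145) = +1.
Reciprocity: 5 ≡ 1 and 145 ≡ 1 (mod 4), so (5/145) = +(145/5).
Reduce top mod 5: now compute (0/5).
Top reduces to 0: gcd > 1, so the symbol is 0.

0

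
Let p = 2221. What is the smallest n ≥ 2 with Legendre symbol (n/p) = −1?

2

(2/2221) = −1, so 2 is the smallest positive non-residue mod 2221.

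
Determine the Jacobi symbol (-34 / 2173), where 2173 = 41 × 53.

First reduce: -34 ≡ 2139 (mod 2173).
Reciprocity: 2139 ≡ 3 and 2173 ≡ 1 (mod 4), so (2139/2173) = +(2173/2139).
Reduce top mod 2139: now compute (34/2139).
Pull out 2: since 2139 ≡ 3 (mod 8), (2/2139) = -1.
Reciprocity: 17 ≡ 1 and 2139 ≡ 3 (mod 4), so (17/2139) = +(2139/17).
Reduce top mod 17: now compute (14/17).
Pull out 2: since 17 ≡ 1 (mod 8), (2/17) = +1.
Reciprocity: 7 ≡ 3 and 17 ≡ 1 (mod 4), so (7/17) = +(17/7).
Reduce top mod 7: now compute (3/7).
Reciprocity: 3 ≡ 3 and 7 ≡ 3 (mod 4), so (3/7) = −(7/3).
Reduce top mod 3: now compute (1/3).
Reached (1/3) = 1. Collecting the sign flips along the way, the symbol is +1.

1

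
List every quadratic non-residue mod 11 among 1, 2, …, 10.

2,6,7,8,10

Square k = 1,…,5 (k and 11−k give the same square):
1²=1, 2²=4, 3²=9, 4²≡5, 5²≡3 (mod 11).
The residues are {1, 3, 4, 5, 9}; the non-residues are the remaining 5 nonzero classes.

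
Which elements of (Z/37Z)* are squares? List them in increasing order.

1 3 4 7 9 10 11 12 16 21 25 26 27 28 30 33 34 36

Square k = 1,…,18 (k and 37−k give the same square):
1²=1, 2²=4, 3²=9, 4²=16, 5²=25, 6²=36, 7²≡12, 8²≡27, 9²≡7, 10²≡26, 11²≡10, 12²≡33, 13²≡21, 14²≡11, 15²≡3, 16²≡34, 17²≡30, 18²≡28 (mod 37).
So the quadratic residues mod 37 are {1, 3, 4, 7, 9, 10, 11, 12, 16, 21, 25, 26, 27, 28, 30, 33, 34, 36}.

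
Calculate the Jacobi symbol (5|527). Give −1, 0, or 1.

Reciprocity: 5 ≡ 1 and 527 ≡ 3 (mod 4), so (5/527) = +(527/5).
Reduce top mod 5: now compute (2/5).
Pull out 2: since 5 ≡ 5 (mod 8), (2/5) = -1.
Reached (1/5) = 1. Collecting the sign flips along the way, the symbol is -1.

-1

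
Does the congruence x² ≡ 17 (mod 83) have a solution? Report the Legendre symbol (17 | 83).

Euler's criterion: (17/83) ≡ 17^41 (mod 83).
17^2 ≡ 40 (mod 83)
17^4 ≡ 23 (mod 83)
17^8 ≡ 31 (mod 83)
17^16 ≡ 48 (mod 83)
17^32 ≡ 63 (mod 83)
17^41 = 17^(32+8+1) ≡ 1 (mod 83).
Result is 1, so (17/83) = 1.

1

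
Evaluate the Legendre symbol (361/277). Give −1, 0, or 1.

1

Euler's criterion: (361/277) ≡ 84^138 (mod 277).
84^2 ≡ 131 (mod 277)
84^4 ≡ 264 (mod 277)
84^8 ≡ 169 (mod 277)
84^16 ≡ 30 (mod 277)
84^32 ≡ 69 (mod 277)
84^64 ≡ 52 (mod 277)
84^128 ≡ 211 (mod 277)
84^138 = 84^(128+8+2) ≡ 1 (mod 277).
Result is 1, so (361/277) = 1.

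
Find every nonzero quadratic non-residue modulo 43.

Square k = 1,…,21 (k and 43−k give the same square):
1²=1, 2²=4, 3²=9, 4²=16, 5²=25, 6²=36, 7²≡6, 8²≡21, 9²≡38, 10²≡14, 11²≡35, 12²≡15, 13²≡40, 14²≡24, 15²≡10, 16²≡41, 17²≡31, 18²≡23, 19²≡17, 20²≡13, 21²≡11 (mod 43).
The residues are {1, 4, 6, 9, 10, 11, 13, 14, 15, 16, 17, 21, 23, 24, 25, 31, 35, 36, 38, 40, 41}; the non-residues are the remaining 21 nonzero classes.

2 3 5 7 8 12 18 19 20 22 26 27 28 29 30 32 33 34 37 39 42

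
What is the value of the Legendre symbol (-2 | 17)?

First reduce: -2 ≡ 15 (mod 17).
Reciprocity: 15 ≡ 3 and 17 ≡ 1 (mod 4), so (15/17) = +(17/15).
Reduce top mod 15: now compute (2/15).
Pull out 2: since 15 ≡ 7 (mod 8), (2/15) = +1.
Reached (1/15) = 1. Collecting the sign flips along the way, the symbol is +1.

1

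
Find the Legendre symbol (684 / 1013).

Pull out 2^2: since 1013 ≡ 5 (mod 8), (2/1013) = -1, so (2/1013)^2 = +1.
Reciprocity: 171 ≡ 3 and 1013 ≡ 1 (mod 4), so (171/1013) = +(1013/171).
Reduce top mod 171: now compute (158/171).
Pull out 2: since 171 ≡ 3 (mod 8), (2/171) = -1.
Reciprocity: 79 ≡ 3 and 171 ≡ 3 (mod 4), so (79/171) = −(171/79).
Reduce top mod 79: now compute (13/79).
Reciprocity: 13 ≡ 1 and 79 ≡ 3 (mod 4), so (13/79) = +(79/13).
Reduce top mod 13: now compute (1/13).
Reached (1/13) = 1. Collecting the sign flips along the way, the symbol is +1.

1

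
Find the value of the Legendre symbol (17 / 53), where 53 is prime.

Reciprocity: 17 ≡ 1 and 53 ≡ 1 (mod 4), so (17/53) = +(53/17).
Reduce top mod 17: now compute (2/17).
Pull out 2: since 17 ≡ 1 (mod 8), (2/17) = +1.
Reached (1/17) = 1. Collecting the sign flips along the way, the symbol is +1.

1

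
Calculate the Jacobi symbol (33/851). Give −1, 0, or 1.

Reciprocity: 33 ≡ 1 and 851 ≡ 3 (mod 4), so (33/851) = +(851/33).
Reduce top mod 33: now compute (26/33).
Pull out 2: since 33 ≡ 1 (mod 8), (2/33) = +1.
Reciprocity: 13 ≡ 1 and 33 ≡ 1 (mod 4), so (13/33) = +(33/13).
Reduce top mod 13: now compute (7/13).
Reciprocity: 7 ≡ 3 and 13 ≡ 1 (mod 4), so (7/13) = +(13/7).
Reduce top mod 7: now compute (6/7).
Pull out 2: since 7 ≡ 7 (mod 8), (2/7) = +1.
Reciprocity: 3 ≡ 3 and 7 ≡ 3 (mod 4), so (3/7) = −(7/3).
Reduce top mod 3: now compute (1/3).
Reached (1/3) = 1. Collecting the sign flips along the way, the symbol is -1.

-1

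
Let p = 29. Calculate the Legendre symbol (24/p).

Euler's criterion: (24/29) ≡ 24^14 (mod 29).
24^2 ≡ 25 (mod 29)
24^4 ≡ 16 (mod 29)
24^8 ≡ 24 (mod 29)
24^14 = 24^(8+4+2) ≡ 1 (mod 29).
Result is 1, so (24/29) = 1.

1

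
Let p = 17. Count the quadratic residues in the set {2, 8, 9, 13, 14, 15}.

5

(2/17) = +1 → QR.
(8/17) = +1 → QR.
(9/17) = +1 → QR.
(13/17) = +1 → QR.
(14/17) = -1 → non-residue.
(15/17) = +1 → QR.
Total quadratic residues among the 6: 5.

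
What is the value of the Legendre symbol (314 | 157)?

First reduce: 314 ≡ 0 (mod 157).
Top reduces to 0: gcd > 1, so the symbol is 0.

0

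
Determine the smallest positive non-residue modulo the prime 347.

2

(2/347) = −1, so 2 is the smallest positive non-residue mod 347.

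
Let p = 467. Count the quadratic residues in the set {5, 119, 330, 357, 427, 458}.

2

(5/467) = -1 → non-residue.
(119/467) = +1 → QR.
(330/467) = -1 → non-residue.
(357/467) = +1 → QR.
(427/467) = -1 → non-residue.
(458/467) = -1 → non-residue.
Total quadratic residues among the 6: 2.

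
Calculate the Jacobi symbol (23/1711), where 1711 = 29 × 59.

-1

Reciprocity: 23 ≡ 3 and 1711 ≡ 3 (mod 4), so (23/1711) = −(1711/23).
Reduce top mod 23: now compute (9/23).
Reciprocity: 9 ≡ 1 and 23 ≡ 3 (mod 4), so (9/23) = +(23/9).
Reduce top mod 9: now compute (5/9).
Reciprocity: 5 ≡ 1 and 9 ≡ 1 (mod 4), so (5/9) = +(9/5).
Reduce top mod 5: now compute (4/5).
Pull out 2^2: since 5 ≡ 5 (mod 8), (2/5) = -1, so (2/5)^2 = +1.
Reached (1/5) = 1. Collecting the sign flips along the way, the symbol is -1.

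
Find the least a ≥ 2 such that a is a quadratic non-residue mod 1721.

3

(2/1721) = +1, so 2 is a residue.
(3/1721) = −1, so 3 is the smallest positive non-residue mod 1721.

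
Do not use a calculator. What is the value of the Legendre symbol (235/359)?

1

Reciprocity: 235 ≡ 3 and 359 ≡ 3 (mod 4), so (235/359) = −(359/235).
Reduce top mod 235: now compute (124/235).
Pull out 2^2: since 235 ≡ 3 (mod 8), (2/235) = -1, so (2/235)^2 = +1.
Reciprocity: 31 ≡ 3 and 235 ≡ 3 (mod 4), so (31/235) = −(235/31).
Reduce top mod 31: now compute (18/31).
Pull out 2: since 31 ≡ 7 (mod 8), (2/31) = +1.
Reciprocity: 9 ≡ 1 and 31 ≡ 3 (mod 4), so (9/31) = +(31/9).
Reduce top mod 9: now compute (4/9).
Pull out 2^2: since 9 ≡ 1 (mod 8), (2/9) = +1, so (2/9)^2 = +1.
Reached (1/9) = 1. Collecting the sign flips along the way, the symbol is +1.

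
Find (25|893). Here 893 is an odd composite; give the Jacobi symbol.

Reciprocity: 25 ≡ 1 and 893 ≡ 1 (mod 4), so (25/893) = +(893/25).
Reduce top mod 25: now compute (18/25).
Pull out 2: since 25 ≡ 1 (mod 8), (2/25) = +1.
Reciprocity: 9 ≡ 1 and 25 ≡ 1 (mod 4), so (9/25) = +(25/9).
Reduce top mod 9: now compute (7/9).
Reciprocity: 7 ≡ 3 and 9 ≡ 1 (mod 4), so (7/9) = +(9/7).
Reduce top mod 7: now compute (2/7).
Pull out 2: since 7 ≡ 7 (mod 8), (2/7) = +1.
Reached (1/7) = 1. Collecting the sign flips along the way, the symbol is +1.

1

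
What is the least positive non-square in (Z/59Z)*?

2

(2/59) = −1, so 2 is the smallest positive non-residue mod 59.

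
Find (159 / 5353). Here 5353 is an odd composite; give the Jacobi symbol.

0

Reciprocity: 159 ≡ 3 and 5353 ≡ 1 (mod 4), so (159/5353) = +(5353/159).
Reduce top mod 159: now compute (106/159).
Pull out 2: since 159 ≡ 7 (mod 8), (2/159) = +1.
Reciprocity: 53 ≡ 1 and 159 ≡ 3 (mod 4), so (53/159) = +(159/53).
Reduce top mod 53: now compute (0/53).
Top reduces to 0: gcd > 1, so the symbol is 0.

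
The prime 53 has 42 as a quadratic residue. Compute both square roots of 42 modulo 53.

25, 28

53 ≡ 1 (mod 4), so we find a root by search.
Trying successive values, 25² = 625 ≡ 42 (mod 53). The other root is 53 − 25 = 28.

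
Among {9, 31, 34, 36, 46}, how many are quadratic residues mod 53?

3

(9/53) = +1 → QR.
(31/53) = -1 → non-residue.
(34/53) = -1 → non-residue.
(36/53) = +1 → QR.
(46/53) = +1 → QR.
Total quadratic residues among the 5: 3.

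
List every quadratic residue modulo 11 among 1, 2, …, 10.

1 3 4 5 9

Square k = 1,…,5 (k and 11−k give the same square):
1²=1, 2²=4, 3²=9, 4²≡5, 5²≡3 (mod 11).
So the quadratic residues mod 11 are {1, 3, 4, 5, 9}.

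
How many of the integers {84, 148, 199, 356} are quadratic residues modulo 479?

(84/479) = +1 → QR.
(148/479) = -1 → non-residue.
(199/479) = -1 → non-residue.
(356/479) = +1 → QR.
Total quadratic residues among the 4: 2.

2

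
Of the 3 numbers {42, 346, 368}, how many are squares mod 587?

1

(42/587) = -1 → non-residue.
(346/587) = +1 → QR.
(368/587) = -1 → non-residue.
Total quadratic residues among the 3: 1.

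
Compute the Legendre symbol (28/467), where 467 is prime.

Pull out 2^2: since 467 ≡ 3 (mod 8), (2/467) = -1, so (2/467)^2 = +1.
Reciprocity: 7 ≡ 3 and 467 ≡ 3 (mod 4), so (7/467) = −(467/7).
Reduce top mod 7: now compute (5/7).
Reciprocity: 5 ≡ 1 and 7 ≡ 3 (mod 4), so (5/7) = +(7/5).
Reduce top mod 5: now compute (2/5).
Pull out 2: since 5 ≡ 5 (mod 8), (2/5) = -1.
Reached (1/5) = 1. Collecting the sign flips along the way, the symbol is +1.

1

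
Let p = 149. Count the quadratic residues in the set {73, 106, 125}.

(73/149) = +1 → QR.
(106/149) = -1 → non-residue.
(125/149) = +1 → QR.
Total quadratic residues among the 3: 2.

2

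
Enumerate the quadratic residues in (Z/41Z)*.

1, 2, 4, 5, 8, 9, 10, 16, 18, 20, 21, 23, 25, 31, 32, 33, 36, 37, 39, 40

Square k = 1,…,20 (k and 41−k give the same square):
1²=1, 2²=4, 3²=9, 4²=16, 5²=25, 6²=36, 7²≡8, 8²≡23, 9²≡40, 10²≡18, 11²≡39, 12²≡21, 13²≡5, 14²≡32, 15²≡20, 16²≡10, 17²≡2, 18²≡37, 19²≡33, 20²≡31 (mod 41).
So the quadratic residues mod 41 are {1, 2, 4, 5, 8, 9, 10, 16, 18, 20, 21, 23, 25, 31, 32, 33, 36, 37, 39, 40}.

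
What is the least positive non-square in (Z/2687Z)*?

5

(2/2687) = +1, so 2 is a residue.
(3/2687) = +1, so 3 is a residue.
(4/2687) = +1, so 4 is a residue.
(5/2687) = −1, so 5 is the smallest positive non-residue mod 2687.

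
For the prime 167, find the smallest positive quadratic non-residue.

5

(2/167) = +1, so 2 is a residue.
(3/167) = +1, so 3 is a residue.
(4/167) = +1, so 4 is a residue.
(5/167) = −1, so 5 is the smallest positive non-residue mod 167.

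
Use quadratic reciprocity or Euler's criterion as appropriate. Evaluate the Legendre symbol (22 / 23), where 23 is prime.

Pull out 2: since 23 ≡ 7 (mod 8), (2/23) = +1.
Reciprocity: 11 ≡ 3 and 23 ≡ 3 (mod 4), so (11/23) = −(23/11).
Reduce top mod 11: now compute (1/11).
Reached (1/11) = 1. Collecting the sign flips along the way, the symbol is -1.

-1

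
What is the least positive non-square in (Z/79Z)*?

3

(2/79) = +1, so 2 is a residue.
(3/79) = −1, so 3 is the smallest positive non-residue mod 79.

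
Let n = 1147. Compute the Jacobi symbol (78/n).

1

Pull out 2: since 1147 ≡ 3 (mod 8), (2/1147) = -1.
Reciprocity: 39 ≡ 3 and 1147 ≡ 3 (mod 4), so (39/1147) = −(1147/39).
Reduce top mod 39: now compute (16/39).
Pull out 2^4: since 39 ≡ 7 (mod 8), (2/39) = +1, so (2/39)^4 = +1.
Reached (1/39) = 1. Collecting the sign flips along the way, the symbol is +1.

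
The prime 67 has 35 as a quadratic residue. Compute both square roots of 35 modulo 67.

Since 67 ≡ 3 (mod 4), a square root of 35 is 35^((67+1)/4) = 35^17 mod 67.
Repeated squaring: 35^2≡19, 35^4≡26, 35^8≡6, 35^16≡36 (mod 67).
35^17 = 35^(16+1) ≡ 54 (mod 67).
Check: 54² = 2916 ≡ 35 (mod 67). The two roots are 13 and 54.

13, 54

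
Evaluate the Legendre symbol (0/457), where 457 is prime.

Top reduces to 0: gcd > 1, so the symbol is 0.

0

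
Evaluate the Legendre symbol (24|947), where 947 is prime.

Euler's criterion: (24/947) ≡ 24^473 (mod 947).
24^2 ≡ 576 (mod 947)
24^4 ≡ 326 (mod 947)
24^8 ≡ 212 (mod 947)
24^16 ≡ 435 (mod 947)
24^32 ≡ 772 (mod 947)
24^64 ≡ 321 (mod 947)
24^128 ≡ 765 (mod 947)
24^256 ≡ 926 (mod 947)
24^473 = 24^(256+128+64+16+8+1) ≡ 946 (mod 947).
Result is 946 ≡ −1, so (24/947) = −1.

-1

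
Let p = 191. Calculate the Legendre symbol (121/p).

Euler's criterion: (121/191) ≡ 121^95 (mod 191).
121^2 ≡ 125 (mod 191)
121^4 ≡ 154 (mod 191)
121^8 ≡ 32 (mod 191)
121^16 ≡ 69 (mod 191)
121^32 ≡ 177 (mod 191)
121^64 ≡ 5 (mod 191)
121^95 = 121^(64+16+8+4+2+1) ≡ 1 (mod 191).
Result is 1, so (121/191) = 1.

1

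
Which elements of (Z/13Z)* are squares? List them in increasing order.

1 3 4 9 10 12

Square k = 1,…,6 (k and 13−k give the same square):
1²=1, 2²=4, 3²=9, 4²≡3, 5²≡12, 6²≡10 (mod 13).
So the quadratic residues mod 13 are {1, 3, 4, 9, 10, 12}.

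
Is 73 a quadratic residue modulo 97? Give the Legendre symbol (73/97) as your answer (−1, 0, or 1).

Reciprocity: 73 ≡ 1 and 97 ≡ 1 (mod 4), so (73/97) = +(97/73).
Reduce top mod 73: now compute (24/73).
Pull out 2^3: since 73 ≡ 1 (mod 8), (2/73) = +1, so (2/73)^3 = +1.
Reciprocity: 3 ≡ 3 and 73 ≡ 1 (mod 4), so (3/73) = +(73/3).
Reduce top mod 3: now compute (1/3).
Reached (1/3) = 1. Collecting the sign flips along the way, the symbol is +1.

1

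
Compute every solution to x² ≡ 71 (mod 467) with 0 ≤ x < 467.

181, 286

Since 467 ≡ 3 (mod 4), a square root of 71 is 71^((467+1)/4) = 71^117 mod 467.
Repeated squaring: 71^2≡371, 71^4≡343, 71^8≡432, 71^16≡291, 71^32≡154, 71^64≡366 (mod 467).
71^117 = 71^(64+32+16+4+1) ≡ 286 (mod 467).
Check: 286² = 81796 ≡ 71 (mod 467). The two roots are 181 and 286.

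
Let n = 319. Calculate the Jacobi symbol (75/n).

-1

Reciprocity: 75 ≡ 3 and 319 ≡ 3 (mod 4), so (75/319) = −(319/75).
Reduce top mod 75: now compute (19/75).
Reciprocity: 19 ≡ 3 and 75 ≡ 3 (mod 4), so (19/75) = −(75/19).
Reduce top mod 19: now compute (18/19).
Pull out 2: since 19 ≡ 3 (mod 8), (2/19) = -1.
Reciprocity: 9 ≡ 1 and 19 ≡ 3 (mod 4), so (9/19) = +(19/9).
Reduce top mod 9: now compute (1/9).
Reached (1/9) = 1. Collecting the sign flips along the way, the symbol is -1.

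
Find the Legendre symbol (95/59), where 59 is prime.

1

Euler's criterion: (95/59) ≡ 36^29 (mod 59).
36^2 ≡ 57 (mod 59)
36^4 ≡ 4 (mod 59)
36^8 ≡ 16 (mod 59)
36^16 ≡ 20 (mod 59)
36^29 = 36^(16+8+4+1) ≡ 1 (mod 59).
Result is 1, so (95/59) = 1.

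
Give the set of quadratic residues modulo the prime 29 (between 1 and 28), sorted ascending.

Square k = 1,…,14 (k and 29−k give the same square):
1²=1, 2²=4, 3²=9, 4²=16, 5²=25, 6²≡7, 7²≡20, 8²≡6, 9²≡23, 10²≡13, 11²≡5, 12²≡28, 13²≡24, 14²≡22 (mod 29).
So the quadratic residues mod 29 are {1, 4, 5, 6, 7, 9, 13, 16, 20, 22, 23, 24, 25, 28}.

1,4,5,6,7,9,13,16,20,22,23,24,25,28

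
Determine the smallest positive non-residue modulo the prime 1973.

(2/1973) = −1, so 2 is the smallest positive non-residue mod 1973.

2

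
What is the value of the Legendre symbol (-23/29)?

First reduce: -23 ≡ 6 (mod 29).
Pull out 2: since 29 ≡ 5 (mod 8), (2/29) = -1.
Reciprocity: 3 ≡ 3 and 29 ≡ 1 (mod 4), so (3/29) = +(29/3).
Reduce top mod 3: now compute (2/3).
Pull out 2: since 3 ≡ 3 (mod 8), (2/3) = -1.
Reached (1/3) = 1. Collecting the sign flips along the way, the symbol is +1.

1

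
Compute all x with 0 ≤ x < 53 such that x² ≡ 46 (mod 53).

53 ≡ 1 (mod 4), so we find a root by search.
Trying successive values, 24² = 576 ≡ 46 (mod 53). The other root is 53 − 24 = 29.

24, 29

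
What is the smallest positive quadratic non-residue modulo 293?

2

(2/293) = −1, so 2 is the smallest positive non-residue mod 293.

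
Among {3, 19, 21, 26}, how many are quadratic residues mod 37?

3

(3/37) = +1 → QR.
(19/37) = -1 → non-residue.
(21/37) = +1 → QR.
(26/37) = +1 → QR.
Total quadratic residues among the 4: 3.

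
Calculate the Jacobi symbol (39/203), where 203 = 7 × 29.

Reciprocity: 39 ≡ 3 and 203 ≡ 3 (mod 4), so (39/203) = −(203/39).
Reduce top mod 39: now compute (8/39).
Pull out 2^3: since 39 ≡ 7 (mod 8), (2/39) = +1, so (2/39)^3 = +1.
Reached (1/39) = 1. Collecting the sign flips along the way, the symbol is -1.

-1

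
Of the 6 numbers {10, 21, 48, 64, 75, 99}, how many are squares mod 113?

2

(10/113) = -1 → non-residue.
(21/113) = -1 → non-residue.
(48/113) = -1 → non-residue.
(64/113) = +1 → QR.
(75/113) = -1 → non-residue.
(99/113) = +1 → QR.
Total quadratic residues among the 6: 2.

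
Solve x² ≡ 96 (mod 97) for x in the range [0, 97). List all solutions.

22, 75

97 ≡ 1 (mod 4), so we find a root by search.
Trying successive values, 22² = 484 ≡ 96 (mod 97). The other root is 97 − 22 = 75.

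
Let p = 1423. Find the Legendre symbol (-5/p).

1

First reduce: -5 ≡ 1418 (mod 1423).
Pull out 2: since 1423 ≡ 7 (mod 8), (2/1423) = +1.
Reciprocity: 709 ≡ 1 and 1423 ≡ 3 (mod 4), so (709/1423) = +(1423/709).
Reduce top mod 709: now compute (5/709).
Reciprocity: 5 ≡ 1 and 709 ≡ 1 (mod 4), so (5/709) = +(709/5).
Reduce top mod 5: now compute (4/5).
Pull out 2^2: since 5 ≡ 5 (mod 8), (2/5) = -1, so (2/5)^2 = +1.
Reached (1/5) = 1. Collecting the sign flips along the way, the symbol is +1.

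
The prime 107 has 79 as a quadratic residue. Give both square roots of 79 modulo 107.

Since 107 ≡ 3 (mod 4), a square root of 79 is 79^((107+1)/4) = 79^27 mod 107.
Repeated squaring: 79^2≡35, 79^4≡48, 79^8≡57, 79^16≡39 (mod 107).
79^27 = 79^(16+8+2+1) ≡ 87 (mod 107).
Check: 87² = 7569 ≡ 79 (mod 107). The two roots are 20 and 87.

20, 87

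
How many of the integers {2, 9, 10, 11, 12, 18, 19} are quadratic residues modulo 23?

(2/23) = +1 → QR.
(9/23) = +1 → QR.
(10/23) = -1 → non-residue.
(11/23) = -1 → non-residue.
(12/23) = +1 → QR.
(18/23) = +1 → QR.
(19/23) = -1 → non-residue.
Total quadratic residues among the 7: 4.

4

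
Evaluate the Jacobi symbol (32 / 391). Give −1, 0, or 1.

1

Pull out 2^5: since 391 ≡ 7 (mod 8), (2/391) = +1, so (2/391)^5 = +1.
Reached (1/391) = 1. Collecting the sign flips along the way, the symbol is +1.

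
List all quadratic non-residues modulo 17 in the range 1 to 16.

Square k = 1,…,8 (k and 17−k give the same square):
1²=1, 2²=4, 3²=9, 4²=16, 5²≡8, 6²≡2, 7²≡15, 8²≡13 (mod 17).
The residues are {1, 2, 4, 8, 9, 13, 15, 16}; the non-residues are the remaining 8 nonzero classes.

3 5 6 7 10 11 12 14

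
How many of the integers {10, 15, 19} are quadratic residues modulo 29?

0

(10/29) = -1 → non-residue.
(15/29) = -1 → non-residue.
(19/29) = -1 → non-residue.
Total quadratic residues among the 3: 0.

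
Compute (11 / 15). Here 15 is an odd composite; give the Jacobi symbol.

-1

Reciprocity: 11 ≡ 3 and 15 ≡ 3 (mod 4), so (11/15) = −(15/11).
Reduce top mod 11: now compute (4/11).
Pull out 2^2: since 11 ≡ 3 (mod 8), (2/11) = -1, so (2/11)^2 = +1.
Reached (1/11) = 1. Collecting the sign flips along the way, the symbol is -1.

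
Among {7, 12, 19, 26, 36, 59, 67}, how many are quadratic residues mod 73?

(7/73) = -1 → non-residue.
(12/73) = +1 → QR.
(19/73) = +1 → QR.
(26/73) = -1 → non-residue.
(36/73) = +1 → QR.
(59/73) = -1 → non-residue.
(67/73) = +1 → QR.
Total quadratic residues among the 7: 4.

4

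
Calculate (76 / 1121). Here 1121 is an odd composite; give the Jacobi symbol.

Pull out 2^2: since 1121 ≡ 1 (mod 8), (2/1121) = +1, so (2/1121)^2 = +1.
Reciprocity: 19 ≡ 3 and 1121 ≡ 1 (mod 4), so (19/1121) = +(1121/19).
Reduce top mod 19: now compute (0/19).
Top reduces to 0: gcd > 1, so the symbol is 0.

0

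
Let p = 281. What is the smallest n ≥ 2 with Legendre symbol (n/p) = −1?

(2/281) = +1, so 2 is a residue.
(3/281) = −1, so 3 is the smallest positive non-residue mod 281.

3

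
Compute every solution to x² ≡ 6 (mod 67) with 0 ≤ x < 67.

26, 41

Since 67 ≡ 3 (mod 4), a square root of 6 is 6^((67+1)/4) = 6^17 mod 67.
Repeated squaring: 6^2≡36, 6^4≡23, 6^8≡60, 6^16≡49 (mod 67).
6^17 = 6^(16+1) ≡ 26 (mod 67).
Check: 26² = 676 ≡ 6 (mod 67). The two roots are 26 and 41.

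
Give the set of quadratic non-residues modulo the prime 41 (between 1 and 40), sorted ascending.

Square k = 1,…,20 (k and 41−k give the same square):
1²=1, 2²=4, 3²=9, 4²=16, 5²=25, 6²=36, 7²≡8, 8²≡23, 9²≡40, 10²≡18, 11²≡39, 12²≡21, 13²≡5, 14²≡32, 15²≡20, 16²≡10, 17²≡2, 18²≡37, 19²≡33, 20²≡31 (mod 41).
The residues are {1, 2, 4, 5, 8, 9, 10, 16, 18, 20, 21, 23, 25, 31, 32, 33, 36, 37, 39, 40}; the non-residues are the remaining 20 nonzero classes.

3,6,7,11,12,13,14,15,17,19,22,24,26,27,28,29,30,34,35,38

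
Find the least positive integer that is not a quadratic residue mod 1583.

5

(2/1583) = +1, so 2 is a residue.
(3/1583) = +1, so 3 is a residue.
(4/1583) = +1, so 4 is a residue.
(5/1583) = −1, so 5 is the smallest positive non-residue mod 1583.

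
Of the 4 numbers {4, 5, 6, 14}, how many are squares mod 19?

3

(4/19) = +1 → QR.
(5/19) = +1 → QR.
(6/19) = +1 → QR.
(14/19) = -1 → non-residue.
Total quadratic residues among the 4: 3.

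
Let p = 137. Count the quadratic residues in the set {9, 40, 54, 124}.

(9/137) = +1 → QR.
(40/137) = -1 → non-residue.
(54/137) = -1 → non-residue.
(124/137) = -1 → non-residue.
Total quadratic residues among the 4: 1.

1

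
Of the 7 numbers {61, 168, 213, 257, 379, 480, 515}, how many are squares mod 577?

(61/577) = -1 → non-residue.
(168/577) = -1 → non-residue.
(213/577) = +1 → QR.
(257/577) = -1 → non-residue.
(379/577) = +1 → QR.
(480/577) = -1 → non-residue.
(515/577) = +1 → QR.
Total quadratic residues among the 7: 3.

3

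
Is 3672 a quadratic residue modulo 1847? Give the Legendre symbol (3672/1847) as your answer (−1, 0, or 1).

First reduce: 3672 ≡ 1825 (mod 1847).
Reciprocity: 1825 ≡ 1 and 1847 ≡ 3 (mod 4), so (1825/1847) = +(1847/1825).
Reduce top mod 1825: now compute (22/1825).
Pull out 2: since 1825 ≡ 1 (mod 8), (2/1825) = +1.
Reciprocity: 11 ≡ 3 and 1825 ≡ 1 (mod 4), so (11/1825) = +(1825/11).
Reduce top mod 11: now compute (10/11).
Pull out 2: since 11 ≡ 3 (mod 8), (2/11) = -1.
Reciprocity: 5 ≡ 1 and 11 ≡ 3 (mod 4), so (5/11) = +(11/5).
Reduce top mod 5: now compute (1/5).
Reached (1/5) = 1. Collecting the sign flips along the way, the symbol is -1.

-1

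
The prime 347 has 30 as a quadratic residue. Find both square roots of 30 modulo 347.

Since 347 ≡ 3 (mod 4), a square root of 30 is 30^((347+1)/4) = 30^87 mod 347.
Repeated squaring: 30^2≡206, 30^4≡102, 30^8≡341, 30^16≡36, 30^32≡255, 30^64≡136 (mod 347).
30^87 = 30^(64+16+4+2+1) ≡ 270 (mod 347).
Check: 270² = 72900 ≡ 30 (mod 347). The two roots are 77 and 270.

77, 270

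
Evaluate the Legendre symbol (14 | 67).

Pull out 2: since 67 ≡ 3 (mod 8), (2/67) = -1.
Reciprocity: 7 ≡ 3 and 67 ≡ 3 (mod 4), so (7/67) = −(67/7).
Reduce top mod 7: now compute (4/7).
Pull out 2^2: since 7 ≡ 7 (mod 8), (2/7) = +1, so (2/7)^2 = +1.
Reached (1/7) = 1. Collecting the sign flips along the way, the symbol is +1.

1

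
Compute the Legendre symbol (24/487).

Pull out 2^3: since 487 ≡ 7 (mod 8), (2/487) = +1, so (2/487)^3 = +1.
Reciprocity: 3 ≡ 3 and 487 ≡ 3 (mod 4), so (3/487) = −(487/3).
Reduce top mod 3: now compute (1/3).
Reached (1/3) = 1. Collecting the sign flips along the way, the symbol is -1.

-1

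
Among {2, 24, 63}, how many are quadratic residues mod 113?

(2/113) = +1 → QR.
(24/113) = -1 → non-residue.
(63/113) = +1 → QR.
Total quadratic residues among the 3: 2.

2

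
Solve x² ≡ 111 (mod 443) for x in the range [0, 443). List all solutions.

221, 222

Since 443 ≡ 3 (mod 4), a square root of 111 is 111^((443+1)/4) = 111^111 mod 443.
Repeated squaring: 111^2≡360, 111^4≡244, 111^8≡174, 111^16≡152, 111^32≡68, 111^64≡194 (mod 443).
111^111 = 111^(64+32+8+4+2+1) ≡ 221 (mod 443).
Check: 221² = 48841 ≡ 111 (mod 443). The two roots are 221 and 222.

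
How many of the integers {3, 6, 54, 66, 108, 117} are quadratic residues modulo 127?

1

(3/127) = -1 → non-residue.
(6/127) = -1 → non-residue.
(54/127) = -1 → non-residue.
(66/127) = -1 → non-residue.
(108/127) = -1 → non-residue.
(117/127) = +1 → QR.
Total quadratic residues among the 6: 1.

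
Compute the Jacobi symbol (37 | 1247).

Reciprocity: 37 ≡ 1 and 1247 ≡ 3 (mod 4), so (37/1247) = +(1247/37).
Reduce top mod 37: now compute (26/37).
Pull out 2: since 37 ≡ 5 (mod 8), (2/37) = -1.
Reciprocity: 13 ≡ 1 and 37 ≡ 1 (mod 4), so (13/37) = +(37/13).
Reduce top mod 13: now compute (11/13).
Reciprocity: 11 ≡ 3 and 13 ≡ 1 (mod 4), so (11/13) = +(13/11).
Reduce top mod 11: now compute (2/11).
Pull out 2: since 11 ≡ 3 (mod 8), (2/11) = -1.
Reached (1/11) = 1. Collecting the sign flips along the way, the symbol is +1.

1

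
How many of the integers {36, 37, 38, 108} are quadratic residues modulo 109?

(36/109) = +1 → QR.
(37/109) = -1 → non-residue.
(38/109) = +1 → QR.
(108/109) = +1 → QR.
Total quadratic residues among the 4: 3.

3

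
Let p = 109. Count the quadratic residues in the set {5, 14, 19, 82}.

(5/109) = +1 → QR.
(14/109) = -1 → non-residue.
(19/109) = -1 → non-residue.
(82/109) = +1 → QR.
Total quadratic residues among the 4: 2.

2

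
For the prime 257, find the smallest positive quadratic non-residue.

3

(2/257) = +1, so 2 is a residue.
(3/257) = −1, so 3 is the smallest positive non-residue mod 257.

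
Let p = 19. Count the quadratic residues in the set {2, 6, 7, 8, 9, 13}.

3

(2/19) = -1 → non-residue.
(6/19) = +1 → QR.
(7/19) = +1 → QR.
(8/19) = -1 → non-residue.
(9/19) = +1 → QR.
(13/19) = -1 → non-residue.
Total quadratic residues among the 6: 3.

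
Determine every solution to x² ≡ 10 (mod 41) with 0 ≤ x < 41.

16, 25

41 ≡ 1 (mod 4), so we find a root by search.
Trying successive values, 16² = 256 ≡ 10 (mod 41). The other root is 41 − 16 = 25.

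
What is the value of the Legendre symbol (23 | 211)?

-1

Reciprocity: 23 ≡ 3 and 211 ≡ 3 (mod 4), so (23/211) = −(211/23).
Reduce top mod 23: now compute (4/23).
Pull out 2^2: since 23 ≡ 7 (mod 8), (2/23) = +1, so (2/23)^2 = +1.
Reached (1/23) = 1. Collecting the sign flips along the way, the symbol is -1.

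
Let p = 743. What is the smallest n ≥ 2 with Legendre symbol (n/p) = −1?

5

(2/743) = +1, so 2 is a residue.
(3/743) = +1, so 3 is a residue.
(4/743) = +1, so 4 is a residue.
(5/743) = −1, so 5 is the smallest positive non-residue mod 743.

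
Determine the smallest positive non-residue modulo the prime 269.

2

(2/269) = −1, so 2 is the smallest positive non-residue mod 269.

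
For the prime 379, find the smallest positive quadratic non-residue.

(2/379) = −1, so 2 is the smallest positive non-residue mod 379.

2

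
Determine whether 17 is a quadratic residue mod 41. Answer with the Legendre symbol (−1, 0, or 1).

-1

Reciprocity: 17 ≡ 1 and 41 ≡ 1 (mod 4), so (17/41) = +(41/17).
Reduce top mod 17: now compute (7/17).
Reciprocity: 7 ≡ 3 and 17 ≡ 1 (mod 4), so (7/17) = +(17/7).
Reduce top mod 7: now compute (3/7).
Reciprocity: 3 ≡ 3 and 7 ≡ 3 (mod 4), so (3/7) = −(7/3).
Reduce top mod 3: now compute (1/3).
Reached (1/3) = 1. Collecting the sign flips along the way, the symbol is -1.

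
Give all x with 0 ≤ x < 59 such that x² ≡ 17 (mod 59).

28, 31

Since 59 ≡ 3 (mod 4), a square root of 17 is 17^((59+1)/4) = 17^15 mod 59.
Repeated squaring: 17^2≡53, 17^4≡36, 17^8≡57 (mod 59).
17^15 = 17^(8+4+2+1) ≡ 28 (mod 59).
Check: 28² = 784 ≡ 17 (mod 59). The two roots are 28 and 31.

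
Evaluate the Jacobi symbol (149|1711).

Reciprocity: 149 ≡ 1 and 1711 ≡ 3 (mod 4), so (149/1711) = +(1711/149).
Reduce top mod 149: now compute (72/149).
Pull out 2^3: since 149 ≡ 5 (mod 8), (2/149) = -1, so (2/149)^3 = -1.
Reciprocity: 9 ≡ 1 and 149 ≡ 1 (mod 4), so (9/149) = +(149/9).
Reduce top mod 9: now compute (5/9).
Reciprocity: 5 ≡ 1 and 9 ≡ 1 (mod 4), so (5/9) = +(9/5).
Reduce top mod 5: now compute (4/5).
Pull out 2^2: since 5 ≡ 5 (mod 8), (2/5) = -1, so (2/5)^2 = +1.
Reached (1/5) = 1. Collecting the sign flips along the way, the symbol is -1.

-1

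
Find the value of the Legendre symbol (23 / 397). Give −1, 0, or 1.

1

Reciprocity: 23 ≡ 3 and 397 ≡ 1 (mod 4), so (23/397) = +(397/23).
Reduce top mod 23: now compute (6/23).
Pull out 2: since 23 ≡ 7 (mod 8), (2/23) = +1.
Reciprocity: 3 ≡ 3 and 23 ≡ 3 (mod 4), so (3/23) = −(23/3).
Reduce top mod 3: now compute (2/3).
Pull out 2: since 3 ≡ 3 (mod 8), (2/3) = -1.
Reached (1/3) = 1. Collecting the sign flips along the way, the symbol is +1.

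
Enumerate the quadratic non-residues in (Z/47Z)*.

Square k = 1,…,23 (k and 47−k give the same square):
1²=1, 2²=4, 3²=9, 4²=16, 5²=25, 6²=36, 7²≡2, 8²≡17, 9²≡34, 10²≡6, 11²≡27, 12²≡3, 13²≡28, 14²≡8, 15²≡37, 16²≡21, 17²≡7, 18²≡42, 19²≡32, 20²≡24, 21²≡18, 22²≡14, 23²≡12 (mod 47).
The residues are {1, 2, 3, 4, 6, 7, 8, 9, 12, 14, 16, 17, 18, 21, 24, 25, 27, 28, 32, 34, 36, 37, 42}; the non-residues are the remaining 23 nonzero classes.

5, 10, 11, 13, 15, 19, 20, 22, 23, 26, 29, 30, 31, 33, 35, 38, 39, 40, 41, 43, 44, 45, 46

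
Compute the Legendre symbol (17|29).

-1

Reciprocity: 17 ≡ 1 and 29 ≡ 1 (mod 4), so (17/29) = +(29/17).
Reduce top mod 17: now compute (12/17).
Pull out 2^2: since 17 ≡ 1 (mod 8), (2/17) = +1, so (2/17)^2 = +1.
Reciprocity: 3 ≡ 3 and 17 ≡ 1 (mod 4), so (3/17) = +(17/3).
Reduce top mod 3: now compute (2/3).
Pull out 2: since 3 ≡ 3 (mod 8), (2/3) = -1.
Reached (1/3) = 1. Collecting the sign flips along the way, the symbol is -1.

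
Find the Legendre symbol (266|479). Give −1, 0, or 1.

Pull out 2: since 479 ≡ 7 (mod 8), (2/479) = +1.
Reciprocity: 133 ≡ 1 and 479 ≡ 3 (mod 4), so (133/479) = +(479/133).
Reduce top mod 133: now compute (80/133).
Pull out 2^4: since 133 ≡ 5 (mod 8), (2/133) = -1, so (2/133)^4 = +1.
Reciprocity: 5 ≡ 1 and 133 ≡ 1 (mod 4), so (5/133) = +(133/5).
Reduce top mod 5: now compute (3/5).
Reciprocity: 3 ≡ 3 and 5 ≡ 1 (mod 4), so (3/5) = +(5/3).
Reduce top mod 3: now compute (2/3).
Pull out 2: since 3 ≡ 3 (mod 8), (2/3) = -1.
Reached (1/3) = 1. Collecting the sign flips along the way, the symbol is -1.

-1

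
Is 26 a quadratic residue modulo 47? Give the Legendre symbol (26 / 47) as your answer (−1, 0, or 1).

Pull out 2: since 47 ≡ 7 (mod 8), (2/47) = +1.
Reciprocity: 13 ≡ 1 and 47 ≡ 3 (mod 4), so (13/47) = +(47/13).
Reduce top mod 13: now compute (8/13).
Pull out 2^3: since 13 ≡ 5 (mod 8), (2/13) = -1, so (2/13)^3 = -1.
Reached (1/13) = 1. Collecting the sign flips along the way, the symbol is -1.

-1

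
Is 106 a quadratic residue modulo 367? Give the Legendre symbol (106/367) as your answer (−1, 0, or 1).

Euler's criterion: (106/367) ≡ 106^183 (mod 367).
106^2 ≡ 226 (mod 367)
106^4 ≡ 63 (mod 367)
106^8 ≡ 299 (mod 367)
106^16 ≡ 220 (mod 367)
106^32 ≡ 323 (mod 367)
106^64 ≡ 101 (mod 367)
106^128 ≡ 292 (mod 367)
106^183 = 106^(128+32+16+4+2+1) ≡ 1 (mod 367).
Result is 1, so (106/367) = 1.

1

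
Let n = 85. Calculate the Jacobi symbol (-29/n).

First reduce: -29 ≡ 56 (mod 85).
Pull out 2^3: since 85 ≡ 5 (mod 8), (2/85) = -1, so (2/85)^3 = -1.
Reciprocity: 7 ≡ 3 and 85 ≡ 1 (mod 4), so (7/85) = +(85/7).
Reduce top mod 7: now compute (1/7).
Reached (1/7) = 1. Collecting the sign flips along the way, the symbol is -1.

-1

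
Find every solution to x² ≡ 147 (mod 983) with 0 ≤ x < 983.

Since 983 ≡ 3 (mod 4), a square root of 147 is 147^((983+1)/4) = 147^246 mod 983.
Repeated squaring: 147^2≡966, 147^4≡289, 147^8≡949, 147^16≡173, 147^32≡439, 147^64≡53, 147^128≡843 (mod 983).
147^246 = 147^(128+64+32+16+4+2) ≡ 255 (mod 983).
Check: 255² = 65025 ≡ 147 (mod 983). The two roots are 255 and 728.

255, 728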